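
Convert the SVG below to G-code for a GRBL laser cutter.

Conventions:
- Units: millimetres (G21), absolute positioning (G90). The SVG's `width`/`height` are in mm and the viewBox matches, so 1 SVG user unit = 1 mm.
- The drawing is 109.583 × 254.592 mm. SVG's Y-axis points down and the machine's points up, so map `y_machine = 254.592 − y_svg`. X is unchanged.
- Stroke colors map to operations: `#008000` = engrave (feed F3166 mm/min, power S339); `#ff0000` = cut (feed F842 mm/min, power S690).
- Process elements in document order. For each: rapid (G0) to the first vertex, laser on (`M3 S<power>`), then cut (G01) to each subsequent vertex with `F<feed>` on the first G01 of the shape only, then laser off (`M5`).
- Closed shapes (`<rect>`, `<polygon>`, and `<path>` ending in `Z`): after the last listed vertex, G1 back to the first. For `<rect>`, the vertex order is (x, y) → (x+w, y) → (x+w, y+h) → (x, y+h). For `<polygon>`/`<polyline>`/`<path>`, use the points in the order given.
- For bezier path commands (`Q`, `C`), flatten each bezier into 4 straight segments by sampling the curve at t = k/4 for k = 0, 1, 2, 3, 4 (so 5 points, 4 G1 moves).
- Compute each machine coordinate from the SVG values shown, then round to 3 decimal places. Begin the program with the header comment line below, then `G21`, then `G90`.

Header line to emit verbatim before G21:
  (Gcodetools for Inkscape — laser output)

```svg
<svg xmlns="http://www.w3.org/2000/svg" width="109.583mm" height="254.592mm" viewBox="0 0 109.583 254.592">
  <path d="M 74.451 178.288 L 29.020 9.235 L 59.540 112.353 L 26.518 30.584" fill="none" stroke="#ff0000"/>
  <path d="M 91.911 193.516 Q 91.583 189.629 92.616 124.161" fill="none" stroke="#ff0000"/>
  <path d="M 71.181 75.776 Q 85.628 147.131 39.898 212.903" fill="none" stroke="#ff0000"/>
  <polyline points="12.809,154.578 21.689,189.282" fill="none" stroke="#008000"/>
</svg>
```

(Gcodetools for Inkscape — laser output)
G21
G90
G0 X74.451 Y76.304
M3 S690
G01 X29.020 Y245.357 F842
G01 X59.540 Y142.239
G01 X26.518 Y224.008
M5
G0 X91.911 Y61.076
M3 S690
G01 X91.832 Y66.868 F842
G01 X91.923 Y80.358
G01 X92.185 Y101.546
G01 X92.616 Y130.431
M5
G0 X71.181 Y178.816
M3 S690
G01 X74.643 Y143.487 F842
G01 X70.584 Y108.857
G01 X59.002 Y74.924
G01 X39.898 Y41.689
M5
G0 X12.809 Y100.014
M3 S339
G01 X21.689 Y65.310 F3166
M5

viewBox `0 0 109.583 254.592` with mm width/height → 1 unit = 1 mm. Flip: y_m = 254.592 − y_svg.

**Shape 1** — `<path>` open polyline, stroke `#ff0000` → cut (S690, F842). Machine vertices: (74.451,76.304) → (29.020,245.357) → (59.540,142.239) → (26.518,224.008). Open path.

**Shape 2** — `<path>` quadratic bezier, stroke `#ff0000` → cut (S690, F842). Control points (SVG): P0=(91.911,193.516), P1=(91.583,189.629), P2=(92.616,124.161); sampled at t=k/4. Machine vertices: (91.911,61.076) → (91.832,66.868) → (91.923,80.358) → (92.185,101.546) → (92.616,130.431). Open path.

**Shape 3** — `<path>` quadratic bezier, stroke `#ff0000` → cut (S690, F842). Control points (SVG): P0=(71.181,75.776), P1=(85.628,147.131), P2=(39.898,212.903); sampled at t=k/4. Machine vertices: (71.181,178.816) → (74.643,143.487) → (70.584,108.857) → (59.002,74.924) → (39.898,41.689). Open path.

**Shape 4** — `<polyline>` line segment, stroke `#008000` → engrave (S339, F3166). Machine vertices: (12.809,100.014) → (21.689,65.310). Open path.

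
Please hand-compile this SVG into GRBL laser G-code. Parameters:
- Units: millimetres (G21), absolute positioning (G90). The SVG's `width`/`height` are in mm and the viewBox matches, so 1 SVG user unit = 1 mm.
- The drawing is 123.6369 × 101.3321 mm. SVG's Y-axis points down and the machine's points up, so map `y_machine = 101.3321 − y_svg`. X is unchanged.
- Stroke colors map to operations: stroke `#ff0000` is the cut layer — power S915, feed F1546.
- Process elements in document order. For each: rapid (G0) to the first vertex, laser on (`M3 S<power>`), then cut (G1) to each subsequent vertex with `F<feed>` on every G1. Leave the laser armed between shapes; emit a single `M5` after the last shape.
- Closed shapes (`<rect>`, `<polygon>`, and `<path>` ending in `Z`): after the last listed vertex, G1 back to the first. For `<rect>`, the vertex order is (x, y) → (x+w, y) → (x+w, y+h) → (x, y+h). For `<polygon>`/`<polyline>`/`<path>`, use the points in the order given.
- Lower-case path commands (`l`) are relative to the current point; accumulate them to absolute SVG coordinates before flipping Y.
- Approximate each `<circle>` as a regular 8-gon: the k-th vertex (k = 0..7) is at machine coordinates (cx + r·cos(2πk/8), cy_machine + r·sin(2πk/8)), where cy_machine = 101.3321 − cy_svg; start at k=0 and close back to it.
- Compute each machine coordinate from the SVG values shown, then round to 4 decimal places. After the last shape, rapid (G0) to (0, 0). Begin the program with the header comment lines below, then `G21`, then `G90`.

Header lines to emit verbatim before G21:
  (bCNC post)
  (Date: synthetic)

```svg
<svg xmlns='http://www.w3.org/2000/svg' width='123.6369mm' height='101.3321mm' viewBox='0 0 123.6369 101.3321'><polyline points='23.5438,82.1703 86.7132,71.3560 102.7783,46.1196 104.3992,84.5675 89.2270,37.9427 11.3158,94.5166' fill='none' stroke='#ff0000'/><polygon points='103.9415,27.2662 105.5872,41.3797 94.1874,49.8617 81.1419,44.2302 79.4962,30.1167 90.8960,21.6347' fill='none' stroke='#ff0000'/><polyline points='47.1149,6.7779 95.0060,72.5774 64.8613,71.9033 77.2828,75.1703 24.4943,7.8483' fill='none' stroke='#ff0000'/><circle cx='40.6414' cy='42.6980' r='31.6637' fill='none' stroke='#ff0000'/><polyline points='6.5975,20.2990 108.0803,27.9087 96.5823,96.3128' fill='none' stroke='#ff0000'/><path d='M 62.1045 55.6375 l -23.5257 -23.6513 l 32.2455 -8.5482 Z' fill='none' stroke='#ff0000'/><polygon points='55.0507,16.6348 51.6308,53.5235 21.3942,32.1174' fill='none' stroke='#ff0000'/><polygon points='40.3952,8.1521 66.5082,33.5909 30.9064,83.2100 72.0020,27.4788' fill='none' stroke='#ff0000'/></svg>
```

viewBox `0 0 123.6369 101.3321` with mm width/height → 1 unit = 1 mm. Flip: y_m = 101.3321 − y_svg.

**Shape 1** — `<polyline>` open polyline, stroke `#ff0000` → cut (S915, F1546). Machine vertices: (23.5438,19.1618) → (86.7132,29.9761) → (102.7783,55.2125) → (104.3992,16.7646) → (89.2270,63.3894) → (11.3158,6.8155). Open path.

**Shape 2** — `<polygon>` regular polygon, stroke `#ff0000` → cut (S915, F1546). Machine vertices: (103.9415,74.0659) → (105.5872,59.9524) → (94.1874,51.4704) → (81.1419,57.1019) → (79.4962,71.2154) → (90.8960,79.6974) → (103.9415,74.0659). Closed: final G1 returns to the first vertex.

**Shape 3** — `<polyline>` open polyline, stroke `#ff0000` → cut (S915, F1546). Machine vertices: (47.1149,94.5542) → (95.0060,28.7547) → (64.8613,29.4288) → (77.2828,26.1618) → (24.4943,93.4838). Open path.

**Shape 4** — `<circle>` circle, stroke `#ff0000` → cut (S915, F1546). Machine vertices: (72.3051,58.6341) → (63.0310,81.0237) → (40.6414,90.2978) → (18.2518,81.0237) → (8.9777,58.6341) → (18.2518,36.2445) → (40.6414,26.9704) → (63.0310,36.2445) → (72.3051,58.6341). Closed: final G1 returns to the first vertex.

**Shape 5** — `<polyline>` open polyline, stroke `#ff0000` → cut (S915, F1546). Machine vertices: (6.5975,81.0331) → (108.0803,73.4234) → (96.5823,5.0193). Open path.

**Shape 6** — `<path>` regular polygon, stroke `#ff0000` → cut (S915, F1546). Machine vertices: (62.1045,45.6946) → (38.5788,69.3459) → (70.8243,77.8941) → (62.1045,45.6946). Closed: final G1 returns to the first vertex.

**Shape 7** — `<polygon>` regular polygon, stroke `#ff0000` → cut (S915, F1546). Machine vertices: (55.0507,84.6973) → (51.6308,47.8086) → (21.3942,69.2147) → (55.0507,84.6973). Closed: final G1 returns to the first vertex.

**Shape 8** — `<polygon>` closed polygon, stroke `#ff0000` → cut (S915, F1546). Machine vertices: (40.3952,93.1800) → (66.5082,67.7412) → (30.9064,18.1221) → (72.0020,73.8533) → (40.3952,93.1800). Closed: final G1 returns to the first vertex.

(bCNC post)
(Date: synthetic)
G21
G90
G0 X23.5438 Y19.1618
M3 S915
G1 X86.7132 Y29.9761 F1546
G1 X102.7783 Y55.2125 F1546
G1 X104.3992 Y16.7646 F1546
G1 X89.2270 Y63.3894 F1546
G1 X11.3158 Y6.8155 F1546
G0 X103.9415 Y74.0659
M3 S915
G1 X105.5872 Y59.9524 F1546
G1 X94.1874 Y51.4704 F1546
G1 X81.1419 Y57.1019 F1546
G1 X79.4962 Y71.2154 F1546
G1 X90.8960 Y79.6974 F1546
G1 X103.9415 Y74.0659 F1546
G0 X47.1149 Y94.5542
M3 S915
G1 X95.0060 Y28.7547 F1546
G1 X64.8613 Y29.4288 F1546
G1 X77.2828 Y26.1618 F1546
G1 X24.4943 Y93.4838 F1546
G0 X72.3051 Y58.6341
M3 S915
G1 X63.0310 Y81.0237 F1546
G1 X40.6414 Y90.2978 F1546
G1 X18.2518 Y81.0237 F1546
G1 X8.9777 Y58.6341 F1546
G1 X18.2518 Y36.2445 F1546
G1 X40.6414 Y26.9704 F1546
G1 X63.0310 Y36.2445 F1546
G1 X72.3051 Y58.6341 F1546
G0 X6.5975 Y81.0331
M3 S915
G1 X108.0803 Y73.4234 F1546
G1 X96.5823 Y5.0193 F1546
G0 X62.1045 Y45.6946
M3 S915
G1 X38.5788 Y69.3459 F1546
G1 X70.8243 Y77.8941 F1546
G1 X62.1045 Y45.6946 F1546
G0 X55.0507 Y84.6973
M3 S915
G1 X51.6308 Y47.8086 F1546
G1 X21.3942 Y69.2147 F1546
G1 X55.0507 Y84.6973 F1546
G0 X40.3952 Y93.1800
M3 S915
G1 X66.5082 Y67.7412 F1546
G1 X30.9064 Y18.1221 F1546
G1 X72.0020 Y73.8533 F1546
G1 X40.3952 Y93.1800 F1546
M5
G0 X0.0000 Y0.0000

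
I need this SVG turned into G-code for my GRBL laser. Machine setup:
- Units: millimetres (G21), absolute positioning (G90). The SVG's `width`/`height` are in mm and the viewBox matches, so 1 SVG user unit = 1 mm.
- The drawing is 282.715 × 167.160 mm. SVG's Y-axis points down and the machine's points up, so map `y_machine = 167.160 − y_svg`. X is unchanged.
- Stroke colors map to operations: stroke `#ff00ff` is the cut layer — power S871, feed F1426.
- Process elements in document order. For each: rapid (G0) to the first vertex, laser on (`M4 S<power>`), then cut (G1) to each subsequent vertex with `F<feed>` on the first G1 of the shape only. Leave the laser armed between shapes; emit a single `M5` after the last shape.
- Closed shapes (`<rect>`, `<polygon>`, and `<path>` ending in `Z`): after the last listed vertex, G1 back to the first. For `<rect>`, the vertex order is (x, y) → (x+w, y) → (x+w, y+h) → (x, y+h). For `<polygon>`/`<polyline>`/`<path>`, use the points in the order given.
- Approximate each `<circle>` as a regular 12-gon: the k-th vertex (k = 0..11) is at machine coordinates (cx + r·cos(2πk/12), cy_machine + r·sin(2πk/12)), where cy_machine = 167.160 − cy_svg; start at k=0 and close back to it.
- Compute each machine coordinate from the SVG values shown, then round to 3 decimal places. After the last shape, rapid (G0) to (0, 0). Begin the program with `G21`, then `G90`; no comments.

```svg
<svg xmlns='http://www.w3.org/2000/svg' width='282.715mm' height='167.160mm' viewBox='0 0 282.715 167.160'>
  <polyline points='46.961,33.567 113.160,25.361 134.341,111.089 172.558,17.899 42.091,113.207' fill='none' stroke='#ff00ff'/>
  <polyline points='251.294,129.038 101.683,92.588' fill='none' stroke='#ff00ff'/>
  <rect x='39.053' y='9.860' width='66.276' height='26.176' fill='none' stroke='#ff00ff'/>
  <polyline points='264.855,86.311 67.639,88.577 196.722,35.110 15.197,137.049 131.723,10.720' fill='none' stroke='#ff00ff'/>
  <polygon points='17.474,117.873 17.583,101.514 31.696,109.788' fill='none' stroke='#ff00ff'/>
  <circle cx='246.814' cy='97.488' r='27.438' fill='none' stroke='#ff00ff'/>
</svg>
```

G21
G90
G0 X46.961 Y133.593
M4 S871
G1 X113.160 Y141.799 F1426
G1 X134.341 Y56.071
G1 X172.558 Y149.261
G1 X42.091 Y53.953
G0 X251.294 Y38.122
M4 S871
G1 X101.683 Y74.572 F1426
G0 X39.053 Y157.300
M4 S871
G1 X105.329 Y157.300 F1426
G1 X105.329 Y131.124
G1 X39.053 Y131.124
G1 X39.053 Y157.300
G0 X264.855 Y80.849
M4 S871
G1 X67.639 Y78.583 F1426
G1 X196.722 Y132.050
G1 X15.197 Y30.111
G1 X131.723 Y156.440
G0 X17.474 Y49.287
M4 S871
G1 X17.583 Y65.646 F1426
G1 X31.696 Y57.372
G1 X17.474 Y49.287
G0 X274.252 Y69.672
M4 S871
G1 X270.576 Y83.391 F1426
G1 X260.533 Y93.434
G1 X246.814 Y97.110
G1 X233.095 Y93.434
G1 X223.052 Y83.391
G1 X219.376 Y69.672
G1 X223.052 Y55.953
G1 X233.095 Y45.910
G1 X246.814 Y42.234
G1 X260.533 Y45.910
G1 X270.576 Y55.953
G1 X274.252 Y69.672
M5
G0 X0.000 Y0.000

viewBox `0 0 282.715 167.160` with mm width/height → 1 unit = 1 mm. Flip: y_m = 167.160 − y_svg.

**Shape 1** — `<polyline>` open polyline, stroke `#ff00ff` → cut (S871, F1426). Machine vertices: (46.961,133.593) → (113.160,141.799) → (134.341,56.071) → (172.558,149.261) → (42.091,53.953). Open path.

**Shape 2** — `<polyline>` line segment, stroke `#ff00ff` → cut (S871, F1426). Machine vertices: (251.294,38.122) → (101.683,74.572). Open path.

**Shape 3** — `<rect>` rectangle, stroke `#ff00ff` → cut (S871, F1426). Machine vertices: (39.053,157.300) → (105.329,157.300) → (105.329,131.124) → (39.053,131.124) → (39.053,157.300). Closed: final G1 returns to the first vertex.

**Shape 4** — `<polyline>` open polyline, stroke `#ff00ff` → cut (S871, F1426). Machine vertices: (264.855,80.849) → (67.639,78.583) → (196.722,132.050) → (15.197,30.111) → (131.723,156.440). Open path.

**Shape 5** — `<polygon>` regular polygon, stroke `#ff00ff` → cut (S871, F1426). Machine vertices: (17.474,49.287) → (17.583,65.646) → (31.696,57.372) → (17.474,49.287). Closed: final G1 returns to the first vertex.

**Shape 6** — `<circle>` circle, stroke `#ff00ff` → cut (S871, F1426). Machine vertices: (274.252,69.672) → (270.576,83.391) → (260.533,93.434) → (246.814,97.110) → (233.095,93.434) → (223.052,83.391) → (219.376,69.672) → (223.052,55.953) → (233.095,45.910) → (246.814,42.234) → (260.533,45.910) → (270.576,55.953) → (274.252,69.672). Closed: final G1 returns to the first vertex.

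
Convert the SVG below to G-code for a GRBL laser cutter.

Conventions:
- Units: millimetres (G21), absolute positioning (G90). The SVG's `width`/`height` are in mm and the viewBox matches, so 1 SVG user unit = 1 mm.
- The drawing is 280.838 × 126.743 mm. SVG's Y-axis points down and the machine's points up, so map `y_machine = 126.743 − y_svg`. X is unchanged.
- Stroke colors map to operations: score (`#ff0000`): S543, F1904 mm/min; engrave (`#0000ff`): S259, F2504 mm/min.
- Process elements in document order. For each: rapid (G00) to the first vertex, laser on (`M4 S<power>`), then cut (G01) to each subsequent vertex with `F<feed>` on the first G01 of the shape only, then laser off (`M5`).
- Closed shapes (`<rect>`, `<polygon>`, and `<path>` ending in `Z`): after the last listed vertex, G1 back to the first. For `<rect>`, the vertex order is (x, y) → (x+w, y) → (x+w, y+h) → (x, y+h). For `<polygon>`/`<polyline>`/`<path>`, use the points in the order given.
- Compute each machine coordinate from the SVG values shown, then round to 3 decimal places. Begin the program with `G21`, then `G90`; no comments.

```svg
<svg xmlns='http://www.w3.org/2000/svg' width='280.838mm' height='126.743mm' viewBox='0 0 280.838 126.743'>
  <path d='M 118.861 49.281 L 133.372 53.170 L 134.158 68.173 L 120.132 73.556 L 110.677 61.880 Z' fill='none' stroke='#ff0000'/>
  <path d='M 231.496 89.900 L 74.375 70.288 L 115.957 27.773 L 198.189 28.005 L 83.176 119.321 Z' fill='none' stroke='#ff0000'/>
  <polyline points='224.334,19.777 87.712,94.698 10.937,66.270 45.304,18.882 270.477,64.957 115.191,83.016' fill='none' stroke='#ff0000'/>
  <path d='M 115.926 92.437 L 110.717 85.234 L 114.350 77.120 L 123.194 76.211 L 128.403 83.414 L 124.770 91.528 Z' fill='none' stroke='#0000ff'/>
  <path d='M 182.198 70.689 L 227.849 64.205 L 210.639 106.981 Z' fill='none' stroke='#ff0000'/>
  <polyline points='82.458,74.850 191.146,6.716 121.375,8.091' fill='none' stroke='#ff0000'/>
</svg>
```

viewBox `0 0 280.838 126.743` with mm width/height → 1 unit = 1 mm. Flip: y_m = 126.743 − y_svg.

**Shape 1** — `<path>` regular polygon, stroke `#ff0000` → score (S543, F1904). Machine vertices: (118.861,77.462) → (133.372,73.573) → (134.158,58.570) → (120.132,53.187) → (110.677,64.863) → (118.861,77.462). Closed: final G1 returns to the first vertex.

**Shape 2** — `<path>` closed polygon, stroke `#ff0000` → score (S543, F1904). Machine vertices: (231.496,36.843) → (74.375,56.455) → (115.957,98.970) → (198.189,98.738) → (83.176,7.422) → (231.496,36.843). Closed: final G1 returns to the first vertex.

**Shape 3** — `<polyline>` open polyline, stroke `#ff0000` → score (S543, F1904). Machine vertices: (224.334,106.966) → (87.712,32.045) → (10.937,60.473) → (45.304,107.861) → (270.477,61.786) → (115.191,43.727). Open path.

**Shape 4** — `<path>` regular polygon, stroke `#0000ff` → engrave (S259, F2504). Machine vertices: (115.926,34.306) → (110.717,41.509) → (114.350,49.623) → (123.194,50.532) → (128.403,43.329) → (124.770,35.215) → (115.926,34.306). Closed: final G1 returns to the first vertex.

**Shape 5** — `<path>` regular polygon, stroke `#ff0000` → score (S543, F1904). Machine vertices: (182.198,56.054) → (227.849,62.538) → (210.639,19.762) → (182.198,56.054). Closed: final G1 returns to the first vertex.

**Shape 6** — `<polyline>` open polyline, stroke `#ff0000` → score (S543, F1904). Machine vertices: (82.458,51.893) → (191.146,120.027) → (121.375,118.652). Open path.

G21
G90
G00 X118.861 Y77.462
M4 S543
G01 X133.372 Y73.573 F1904
G01 X134.158 Y58.570
G01 X120.132 Y53.187
G01 X110.677 Y64.863
G01 X118.861 Y77.462
M5
G00 X231.496 Y36.843
M4 S543
G01 X74.375 Y56.455 F1904
G01 X115.957 Y98.970
G01 X198.189 Y98.738
G01 X83.176 Y7.422
G01 X231.496 Y36.843
M5
G00 X224.334 Y106.966
M4 S543
G01 X87.712 Y32.045 F1904
G01 X10.937 Y60.473
G01 X45.304 Y107.861
G01 X270.477 Y61.786
G01 X115.191 Y43.727
M5
G00 X115.926 Y34.306
M4 S259
G01 X110.717 Y41.509 F2504
G01 X114.350 Y49.623
G01 X123.194 Y50.532
G01 X128.403 Y43.329
G01 X124.770 Y35.215
G01 X115.926 Y34.306
M5
G00 X182.198 Y56.054
M4 S543
G01 X227.849 Y62.538 F1904
G01 X210.639 Y19.762
G01 X182.198 Y56.054
M5
G00 X82.458 Y51.893
M4 S543
G01 X191.146 Y120.027 F1904
G01 X121.375 Y118.652
M5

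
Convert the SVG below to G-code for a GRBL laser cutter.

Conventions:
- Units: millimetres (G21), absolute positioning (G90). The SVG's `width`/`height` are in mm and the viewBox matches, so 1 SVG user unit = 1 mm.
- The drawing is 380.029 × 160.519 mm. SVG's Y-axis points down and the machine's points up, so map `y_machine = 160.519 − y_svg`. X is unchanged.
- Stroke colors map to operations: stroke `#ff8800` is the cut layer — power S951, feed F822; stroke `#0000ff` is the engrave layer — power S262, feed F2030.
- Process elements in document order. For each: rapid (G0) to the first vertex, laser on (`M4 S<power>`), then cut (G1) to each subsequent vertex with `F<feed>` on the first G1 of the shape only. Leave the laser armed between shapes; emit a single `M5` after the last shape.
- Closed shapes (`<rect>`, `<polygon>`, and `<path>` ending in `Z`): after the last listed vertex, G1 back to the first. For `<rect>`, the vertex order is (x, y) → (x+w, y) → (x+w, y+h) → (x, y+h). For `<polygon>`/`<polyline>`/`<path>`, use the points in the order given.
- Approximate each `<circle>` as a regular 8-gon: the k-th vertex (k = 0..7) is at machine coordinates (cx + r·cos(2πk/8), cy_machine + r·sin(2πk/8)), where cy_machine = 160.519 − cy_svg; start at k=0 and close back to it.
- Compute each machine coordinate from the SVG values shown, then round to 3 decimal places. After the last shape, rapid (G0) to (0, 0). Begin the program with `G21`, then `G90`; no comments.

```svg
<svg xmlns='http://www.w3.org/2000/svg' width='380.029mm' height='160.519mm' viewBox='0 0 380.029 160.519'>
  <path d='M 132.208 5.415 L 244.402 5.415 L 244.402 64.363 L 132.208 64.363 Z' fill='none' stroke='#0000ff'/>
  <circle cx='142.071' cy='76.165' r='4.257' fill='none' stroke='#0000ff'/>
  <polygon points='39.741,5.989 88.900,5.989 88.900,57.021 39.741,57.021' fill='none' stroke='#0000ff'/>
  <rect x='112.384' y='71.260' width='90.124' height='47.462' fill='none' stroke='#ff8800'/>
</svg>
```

G21
G90
G0 X132.208 Y155.104
M4 S262
G1 X244.402 Y155.104 F2030
G1 X244.402 Y96.156
G1 X132.208 Y96.156
G1 X132.208 Y155.104
G0 X146.328 Y84.354
M4 S262
G1 X145.081 Y87.364 F2030
G1 X142.071 Y88.611
G1 X139.061 Y87.364
G1 X137.814 Y84.354
G1 X139.061 Y81.344
G1 X142.071 Y80.097
G1 X145.081 Y81.344
G1 X146.328 Y84.354
G0 X39.741 Y154.530
M4 S262
G1 X88.900 Y154.530 F2030
G1 X88.900 Y103.498
G1 X39.741 Y103.498
G1 X39.741 Y154.530
G0 X112.384 Y89.259
M4 S951
G1 X202.508 Y89.259 F822
G1 X202.508 Y41.797
G1 X112.384 Y41.797
G1 X112.384 Y89.259
M5
G0 X0.000 Y0.000

Since the viewBox matches the mm dimensions, user units are millimetres directly. The only transform is the Y-flip y_m = 160.519 − y_svg.

Shape 1 is a rectangle drawn with `<path>`. Its stroke #0000ff means engrave at S262, F2030. After flipping Y the toolpath is (132.208,155.104) → (244.402,155.104) → (244.402,96.156) → (132.208,96.156) → (132.208,155.104), returning to the start.

Shape 2 is a circle drawn with `<circle>`. Its stroke #0000ff means engrave at S262, F2030. After flipping Y the toolpath is (146.328,84.354) → (145.081,87.364) → (142.071,88.611) → (139.061,87.364) → (137.814,84.354) → (139.061,81.344) → (142.071,80.097) → (145.081,81.344) → (146.328,84.354), returning to the start.

Shape 3 is a rectangle drawn with `<polygon>`. Its stroke #0000ff means engrave at S262, F2030. After flipping Y the toolpath is (39.741,154.530) → (88.900,154.530) → (88.900,103.498) → (39.741,103.498) → (39.741,154.530), returning to the start.

Shape 4 is a rectangle drawn with `<rect>`. Its stroke #ff8800 means cut at S951, F822. After flipping Y the toolpath is (112.384,89.259) → (202.508,89.259) → (202.508,41.797) → (112.384,41.797) → (112.384,89.259), returning to the start.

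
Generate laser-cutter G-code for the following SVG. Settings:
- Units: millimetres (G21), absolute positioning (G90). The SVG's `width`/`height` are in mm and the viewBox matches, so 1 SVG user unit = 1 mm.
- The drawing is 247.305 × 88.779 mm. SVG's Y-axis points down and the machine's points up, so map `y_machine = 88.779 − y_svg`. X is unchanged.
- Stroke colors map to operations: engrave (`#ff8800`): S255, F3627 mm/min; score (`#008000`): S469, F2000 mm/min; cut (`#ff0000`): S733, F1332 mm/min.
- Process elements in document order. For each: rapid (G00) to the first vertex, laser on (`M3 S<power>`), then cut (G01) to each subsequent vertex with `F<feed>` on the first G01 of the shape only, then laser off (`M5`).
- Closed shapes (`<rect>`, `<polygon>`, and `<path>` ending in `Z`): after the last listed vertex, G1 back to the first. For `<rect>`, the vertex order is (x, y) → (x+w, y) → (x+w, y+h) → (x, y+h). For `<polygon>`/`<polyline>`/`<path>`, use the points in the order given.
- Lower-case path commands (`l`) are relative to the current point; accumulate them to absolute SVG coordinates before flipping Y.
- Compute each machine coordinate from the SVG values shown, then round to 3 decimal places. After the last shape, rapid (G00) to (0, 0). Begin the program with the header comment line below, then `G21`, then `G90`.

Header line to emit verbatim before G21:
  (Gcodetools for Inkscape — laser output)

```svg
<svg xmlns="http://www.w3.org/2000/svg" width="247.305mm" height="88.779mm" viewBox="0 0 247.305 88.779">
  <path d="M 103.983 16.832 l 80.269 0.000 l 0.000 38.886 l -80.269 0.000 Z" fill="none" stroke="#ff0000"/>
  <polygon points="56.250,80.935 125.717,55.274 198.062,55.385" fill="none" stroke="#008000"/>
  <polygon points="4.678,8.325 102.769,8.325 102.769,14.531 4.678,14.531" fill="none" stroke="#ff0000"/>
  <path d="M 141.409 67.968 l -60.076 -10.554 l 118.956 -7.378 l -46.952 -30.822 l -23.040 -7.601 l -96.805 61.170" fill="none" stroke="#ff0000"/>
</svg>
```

(Gcodetools for Inkscape — laser output)
G21
G90
G00 X103.983 Y71.947
M3 S733
G01 X184.252 Y71.947 F1332
G01 X184.252 Y33.061
G01 X103.983 Y33.061
G01 X103.983 Y71.947
M5
G00 X56.250 Y7.844
M3 S469
G01 X125.717 Y33.505 F2000
G01 X198.062 Y33.394
G01 X56.250 Y7.844
M5
G00 X4.678 Y80.454
M3 S733
G01 X102.769 Y80.454 F1332
G01 X102.769 Y74.248
G01 X4.678 Y74.248
G01 X4.678 Y80.454
M5
G00 X141.409 Y20.811
M3 S733
G01 X81.333 Y31.365 F1332
G01 X200.289 Y38.743
G01 X153.337 Y69.565
G01 X130.297 Y77.166
G01 X33.492 Y15.996
M5
G00 X0.000 Y0.000

Since the viewBox matches the mm dimensions, user units are millimetres directly. The only transform is the Y-flip y_m = 88.779 − y_svg.

Shape 1 is a rectangle drawn with `<path>`. Its stroke #ff0000 means cut at S733, F1332. After flipping Y the toolpath is (103.983,71.947) → (184.252,71.947) → (184.252,33.061) → (103.983,33.061) → (103.983,71.947), returning to the start.

Shape 2 is a closed polygon drawn with `<polygon>`. Its stroke #008000 means score at S469, F2000. After flipping Y the toolpath is (56.250,7.844) → (125.717,33.505) → (198.062,33.394) → (56.250,7.844), returning to the start.

Shape 3 is a rectangle drawn with `<polygon>`. Its stroke #ff0000 means cut at S733, F1332. After flipping Y the toolpath is (4.678,80.454) → (102.769,80.454) → (102.769,74.248) → (4.678,74.248) → (4.678,80.454), returning to the start.

Shape 4 is a open polyline drawn with `<path>`. Its stroke #ff0000 means cut at S733, F1332. After flipping Y the toolpath is (141.409,20.811) → (81.333,31.365) → (200.289,38.743) → (153.337,69.565) → (130.297,77.166) → (33.492,15.996).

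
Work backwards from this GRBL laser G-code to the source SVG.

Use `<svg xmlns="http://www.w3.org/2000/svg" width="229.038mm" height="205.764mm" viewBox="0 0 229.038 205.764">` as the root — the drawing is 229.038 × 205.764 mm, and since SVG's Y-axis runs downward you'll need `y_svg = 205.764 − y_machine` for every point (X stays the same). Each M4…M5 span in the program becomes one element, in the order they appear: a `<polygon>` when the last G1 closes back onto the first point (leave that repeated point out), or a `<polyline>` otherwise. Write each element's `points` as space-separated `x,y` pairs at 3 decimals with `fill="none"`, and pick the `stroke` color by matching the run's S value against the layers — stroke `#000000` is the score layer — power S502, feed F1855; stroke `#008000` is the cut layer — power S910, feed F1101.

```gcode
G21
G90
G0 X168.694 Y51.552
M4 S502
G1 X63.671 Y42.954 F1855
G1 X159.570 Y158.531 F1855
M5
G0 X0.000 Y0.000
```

Machine Y-up, SVG Y-down with viewBox height 205.764, so y_svg = 205.764 − y_machine; X carries over. Every run uses S502, so all elements get stroke `#000000` (score).

Run 1: The run is open, so emit a `<polyline>` with points (Y-flipped): 168.694,154.212 63.671,162.810 159.570,47.233.

<svg xmlns="http://www.w3.org/2000/svg" width="229.038mm" height="205.764mm" viewBox="0 0 229.038 205.764">
  <polyline points="168.694,154.212 63.671,162.810 159.570,47.233" fill="none" stroke="#000000"/>
</svg>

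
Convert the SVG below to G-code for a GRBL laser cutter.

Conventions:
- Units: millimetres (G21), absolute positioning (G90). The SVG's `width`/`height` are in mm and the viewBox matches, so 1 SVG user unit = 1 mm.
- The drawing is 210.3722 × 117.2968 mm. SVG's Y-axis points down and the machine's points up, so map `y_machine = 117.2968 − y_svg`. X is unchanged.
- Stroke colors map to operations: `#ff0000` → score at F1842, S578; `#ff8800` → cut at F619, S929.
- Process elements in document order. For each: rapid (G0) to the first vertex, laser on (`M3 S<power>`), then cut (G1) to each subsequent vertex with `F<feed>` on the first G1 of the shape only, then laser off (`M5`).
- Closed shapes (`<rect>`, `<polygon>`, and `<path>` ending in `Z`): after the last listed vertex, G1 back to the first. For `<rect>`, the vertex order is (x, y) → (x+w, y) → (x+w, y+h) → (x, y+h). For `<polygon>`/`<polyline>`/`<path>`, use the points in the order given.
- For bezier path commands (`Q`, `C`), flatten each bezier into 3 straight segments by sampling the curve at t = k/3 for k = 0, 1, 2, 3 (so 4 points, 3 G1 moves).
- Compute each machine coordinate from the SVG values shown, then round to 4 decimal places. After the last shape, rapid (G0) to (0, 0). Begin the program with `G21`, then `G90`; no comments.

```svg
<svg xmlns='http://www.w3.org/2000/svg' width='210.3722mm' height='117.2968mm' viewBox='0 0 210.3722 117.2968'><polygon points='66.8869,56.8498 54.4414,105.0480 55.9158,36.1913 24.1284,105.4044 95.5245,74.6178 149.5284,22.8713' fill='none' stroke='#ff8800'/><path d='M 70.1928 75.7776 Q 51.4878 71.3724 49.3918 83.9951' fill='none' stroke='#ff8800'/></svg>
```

G21
G90
G0 X66.8869 Y60.4470
M3 S929
G1 X54.4414 Y12.2488 F619
G1 X55.9158 Y81.1055
G1 X24.1284 Y11.8924
G1 X95.5245 Y42.6790
G1 X149.5284 Y94.4255
G1 X66.8869 Y60.4470
M5
G0 X70.1928 Y41.5192
M3 S929
G1 X59.5682 Y42.5640 F619
G1 X52.6346 Y39.8248
G1 X49.3918 Y33.3017
M5
G0 X0.0000 Y0.0000

1 u = 1 mm; y_m = 117.2968 − y.

[1] `<polygon>` closed polygon, #ff8800→cut S929 F619: (66.8869,60.4470) → (54.4414,12.2488) → (55.9158,81.1055) → (24.1284,11.8924) → (95.5245,42.6790) → (149.5284,94.4255) → (66.8869,60.4470) (closed)

[2] `<path>` quadratic bezier, #ff8800→cut S929 F619: (70.1928,41.5192) → (59.5682,42.5640) → (52.6346,39.8248) → (49.3918,33.3017)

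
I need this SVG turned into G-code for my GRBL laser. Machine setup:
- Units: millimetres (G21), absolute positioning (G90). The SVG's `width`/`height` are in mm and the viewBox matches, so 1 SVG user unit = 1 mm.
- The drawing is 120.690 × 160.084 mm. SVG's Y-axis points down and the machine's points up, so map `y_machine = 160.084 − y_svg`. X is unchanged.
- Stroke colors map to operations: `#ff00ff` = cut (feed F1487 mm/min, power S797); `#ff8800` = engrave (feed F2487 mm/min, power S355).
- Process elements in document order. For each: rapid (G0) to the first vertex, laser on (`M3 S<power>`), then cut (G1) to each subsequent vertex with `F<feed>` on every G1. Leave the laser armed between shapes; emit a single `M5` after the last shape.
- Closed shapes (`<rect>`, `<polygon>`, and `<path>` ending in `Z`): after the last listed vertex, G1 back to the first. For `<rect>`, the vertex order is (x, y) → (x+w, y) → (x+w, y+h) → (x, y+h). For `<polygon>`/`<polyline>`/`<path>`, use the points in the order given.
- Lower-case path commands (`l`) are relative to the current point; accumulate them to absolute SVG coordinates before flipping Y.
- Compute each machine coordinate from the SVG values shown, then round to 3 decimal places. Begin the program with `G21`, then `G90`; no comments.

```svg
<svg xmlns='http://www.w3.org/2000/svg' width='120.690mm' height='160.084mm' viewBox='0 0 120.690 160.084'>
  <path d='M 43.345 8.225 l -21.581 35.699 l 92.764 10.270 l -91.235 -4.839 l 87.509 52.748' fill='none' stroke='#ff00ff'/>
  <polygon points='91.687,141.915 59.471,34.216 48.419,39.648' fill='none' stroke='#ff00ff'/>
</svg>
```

G21
G90
G0 X43.345 Y151.859
M3 S797
G1 X21.764 Y116.160 F1487
G1 X114.528 Y105.890 F1487
G1 X23.293 Y110.729 F1487
G1 X110.802 Y57.981 F1487
G0 X91.687 Y18.169
M3 S797
G1 X59.471 Y125.868 F1487
G1 X48.419 Y120.436 F1487
G1 X91.687 Y18.169 F1487
M5

viewBox `0 0 120.690 160.084` with mm width/height → 1 unit = 1 mm. Flip: y_m = 160.084 − y_svg.

**Shape 1** — `<path>` open polyline, stroke `#ff00ff` → cut (S797, F1487). Machine vertices: (43.345,151.859) → (21.764,116.160) → (114.528,105.890) → (23.293,110.729) → (110.802,57.981). Open path.

**Shape 2** — `<polygon>` closed polygon, stroke `#ff00ff` → cut (S797, F1487). Machine vertices: (91.687,18.169) → (59.471,125.868) → (48.419,120.436) → (91.687,18.169). Closed: final G1 returns to the first vertex.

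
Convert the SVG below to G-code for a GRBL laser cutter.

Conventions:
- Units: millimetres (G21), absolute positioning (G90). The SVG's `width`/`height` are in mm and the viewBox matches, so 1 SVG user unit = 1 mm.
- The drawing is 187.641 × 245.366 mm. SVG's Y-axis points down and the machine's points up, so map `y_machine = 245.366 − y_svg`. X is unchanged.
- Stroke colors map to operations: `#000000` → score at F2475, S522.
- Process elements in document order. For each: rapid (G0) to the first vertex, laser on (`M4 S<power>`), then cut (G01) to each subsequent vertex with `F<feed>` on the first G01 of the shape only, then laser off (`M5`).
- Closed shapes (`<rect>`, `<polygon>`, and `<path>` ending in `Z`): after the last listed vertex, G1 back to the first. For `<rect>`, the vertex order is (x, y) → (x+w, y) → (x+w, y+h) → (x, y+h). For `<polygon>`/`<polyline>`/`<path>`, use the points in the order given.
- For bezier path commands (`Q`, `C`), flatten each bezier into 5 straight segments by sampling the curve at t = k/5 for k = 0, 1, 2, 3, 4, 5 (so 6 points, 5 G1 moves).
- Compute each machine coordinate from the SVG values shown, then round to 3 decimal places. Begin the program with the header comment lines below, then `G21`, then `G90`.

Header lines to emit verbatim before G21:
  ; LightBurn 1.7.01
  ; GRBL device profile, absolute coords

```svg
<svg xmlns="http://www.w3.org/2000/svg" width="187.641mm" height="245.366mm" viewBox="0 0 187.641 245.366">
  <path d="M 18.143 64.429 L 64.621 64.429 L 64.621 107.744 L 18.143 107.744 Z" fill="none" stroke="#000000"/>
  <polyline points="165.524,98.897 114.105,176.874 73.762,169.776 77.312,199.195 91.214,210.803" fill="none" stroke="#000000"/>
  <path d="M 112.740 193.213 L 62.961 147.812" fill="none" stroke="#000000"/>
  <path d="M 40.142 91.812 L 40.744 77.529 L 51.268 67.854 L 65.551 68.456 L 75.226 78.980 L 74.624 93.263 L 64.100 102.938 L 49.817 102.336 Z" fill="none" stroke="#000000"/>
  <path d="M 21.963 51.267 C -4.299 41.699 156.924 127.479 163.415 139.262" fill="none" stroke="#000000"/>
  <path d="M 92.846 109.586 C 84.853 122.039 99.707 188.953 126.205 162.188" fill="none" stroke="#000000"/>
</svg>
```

; LightBurn 1.7.01
; GRBL device profile, absolute coords
G21
G90
G0 X18.143 Y180.937
M4 S522
G01 X64.621 Y180.937 F2475
G01 X64.621 Y137.622
G01 X18.143 Y137.622
G01 X18.143 Y180.937
M5
G0 X165.524 Y146.469
M4 S522
G01 X114.105 Y68.492 F2475
G01 X73.762 Y75.590
G01 X77.312 Y46.171
G01 X91.214 Y34.563
M5
G0 X112.740 Y52.153
M4 S522
G01 X62.961 Y97.554 F2475
M5
G0 X40.142 Y153.554
M4 S522
G01 X40.744 Y167.837 F2475
G01 X51.268 Y177.512
G01 X65.551 Y176.910
G01 X75.226 Y166.386
G01 X74.624 Y152.103
G01 X64.100 Y142.428
G01 X49.817 Y143.030
G01 X40.142 Y153.554
M5
G0 X21.963 Y194.099
M4 S522
G01 X25.966 Y189.753 F2475
G01 X58.540 Y170.652
G01 X103.256 Y144.924
G01 X143.690 Y120.699
G01 X163.415 Y106.104
M5
G0 X92.846 Y135.780
M4 S522
G01 X90.702 Y122.958 F2475
G01 X93.504 Y104.176
G01 X100.714 Y86.545
G01 X111.793 Y77.175
G01 X126.205 Y83.178
M5

Since the viewBox matches the mm dimensions, user units are millimetres directly. The only transform is the Y-flip y_m = 245.366 − y_svg.

Shape 1 is a rectangle drawn with `<path>`. Its stroke #000000 means score at S522, F2475. After flipping Y the toolpath is (18.143,180.937) → (64.621,180.937) → (64.621,137.622) → (18.143,137.622) → (18.143,180.937), returning to the start.

Shape 2 is a open polyline drawn with `<polyline>`. Its stroke #000000 means score at S522, F2475. After flipping Y the toolpath is (165.524,146.469) → (114.105,68.492) → (73.762,75.590) → (77.312,46.171) → (91.214,34.563).

Shape 3 is a line segment drawn with `<path>`. Its stroke #000000 means score at S522, F2475. After flipping Y the toolpath is (112.740,52.153) → (62.961,97.554).

Shape 4 is a regular polygon drawn with `<path>`. Its stroke #000000 means score at S522, F2475. After flipping Y the toolpath is (40.142,153.554) → (40.744,167.837) → (51.268,177.512) → (65.551,176.910) → (75.226,166.386) → (74.624,152.103) → (64.100,142.428) → (49.817,143.030) → (40.142,153.554), returning to the start.

Shape 5 is a cubic bezier drawn with `<path>`. Its stroke #000000 means score at S522, F2475. After flipping Y the toolpath is (21.963,194.099) → (25.966,189.753) → (58.540,170.652) → (103.256,144.924) → (143.690,120.699) → (163.415,106.104).

Shape 6 is a cubic bezier drawn with `<path>`. Its stroke #000000 means score at S522, F2475. After flipping Y the toolpath is (92.846,135.780) → (90.702,122.958) → (93.504,104.176) → (100.714,86.545) → (111.793,77.175) → (126.205,83.178).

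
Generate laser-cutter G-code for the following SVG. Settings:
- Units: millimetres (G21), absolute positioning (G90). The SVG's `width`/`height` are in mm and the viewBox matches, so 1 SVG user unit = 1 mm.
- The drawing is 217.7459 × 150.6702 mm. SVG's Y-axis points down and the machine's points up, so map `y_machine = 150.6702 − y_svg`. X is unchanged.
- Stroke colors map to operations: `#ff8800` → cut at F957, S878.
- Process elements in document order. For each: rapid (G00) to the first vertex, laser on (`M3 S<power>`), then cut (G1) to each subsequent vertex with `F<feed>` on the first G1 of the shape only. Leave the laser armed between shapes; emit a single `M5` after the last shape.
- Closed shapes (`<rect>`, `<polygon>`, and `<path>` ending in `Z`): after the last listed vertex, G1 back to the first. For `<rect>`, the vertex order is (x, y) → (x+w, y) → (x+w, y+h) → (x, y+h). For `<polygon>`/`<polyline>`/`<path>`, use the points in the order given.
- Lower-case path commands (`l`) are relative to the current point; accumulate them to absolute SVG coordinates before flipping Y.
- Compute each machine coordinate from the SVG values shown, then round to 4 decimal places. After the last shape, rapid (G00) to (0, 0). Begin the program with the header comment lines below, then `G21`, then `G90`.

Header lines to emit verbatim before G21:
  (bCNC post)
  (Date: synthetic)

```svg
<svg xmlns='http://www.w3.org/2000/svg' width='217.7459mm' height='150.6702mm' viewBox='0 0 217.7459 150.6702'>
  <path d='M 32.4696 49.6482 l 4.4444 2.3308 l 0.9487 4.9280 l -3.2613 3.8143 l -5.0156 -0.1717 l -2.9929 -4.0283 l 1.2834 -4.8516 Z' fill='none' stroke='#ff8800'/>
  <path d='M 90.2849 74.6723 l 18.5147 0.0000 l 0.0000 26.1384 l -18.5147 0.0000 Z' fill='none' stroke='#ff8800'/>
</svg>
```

(bCNC post)
(Date: synthetic)
G21
G90
G00 X32.4696 Y101.0220
M3 S878
G1 X36.9140 Y98.6912 F957
G1 X37.8627 Y93.7632
G1 X34.6014 Y89.9489
G1 X29.5858 Y90.1206
G1 X26.5929 Y94.1489
G1 X27.8763 Y99.0005
G1 X32.4696 Y101.0220
G00 X90.2849 Y75.9979
M3 S878
G1 X108.7996 Y75.9979 F957
G1 X108.7996 Y49.8595
G1 X90.2849 Y49.8595
G1 X90.2849 Y75.9979
M5
G00 X0.0000 Y0.0000

Since the viewBox matches the mm dimensions, user units are millimetres directly. The only transform is the Y-flip y_m = 150.6702 − y_svg.

Shape 1 is a regular polygon drawn with `<path>`. Its stroke #ff8800 means cut at S878, F957. After flipping Y the toolpath is (32.4696,101.0220) → (36.9140,98.6912) → (37.8627,93.7632) → (34.6014,89.9489) → (29.5858,90.1206) → (26.5929,94.1489) → (27.8763,99.0005) → (32.4696,101.0220), returning to the start.

Shape 2 is a rectangle drawn with `<path>`. Its stroke #ff8800 means cut at S878, F957. After flipping Y the toolpath is (90.2849,75.9979) → (108.7996,75.9979) → (108.7996,49.8595) → (90.2849,49.8595) → (90.2849,75.9979), returning to the start.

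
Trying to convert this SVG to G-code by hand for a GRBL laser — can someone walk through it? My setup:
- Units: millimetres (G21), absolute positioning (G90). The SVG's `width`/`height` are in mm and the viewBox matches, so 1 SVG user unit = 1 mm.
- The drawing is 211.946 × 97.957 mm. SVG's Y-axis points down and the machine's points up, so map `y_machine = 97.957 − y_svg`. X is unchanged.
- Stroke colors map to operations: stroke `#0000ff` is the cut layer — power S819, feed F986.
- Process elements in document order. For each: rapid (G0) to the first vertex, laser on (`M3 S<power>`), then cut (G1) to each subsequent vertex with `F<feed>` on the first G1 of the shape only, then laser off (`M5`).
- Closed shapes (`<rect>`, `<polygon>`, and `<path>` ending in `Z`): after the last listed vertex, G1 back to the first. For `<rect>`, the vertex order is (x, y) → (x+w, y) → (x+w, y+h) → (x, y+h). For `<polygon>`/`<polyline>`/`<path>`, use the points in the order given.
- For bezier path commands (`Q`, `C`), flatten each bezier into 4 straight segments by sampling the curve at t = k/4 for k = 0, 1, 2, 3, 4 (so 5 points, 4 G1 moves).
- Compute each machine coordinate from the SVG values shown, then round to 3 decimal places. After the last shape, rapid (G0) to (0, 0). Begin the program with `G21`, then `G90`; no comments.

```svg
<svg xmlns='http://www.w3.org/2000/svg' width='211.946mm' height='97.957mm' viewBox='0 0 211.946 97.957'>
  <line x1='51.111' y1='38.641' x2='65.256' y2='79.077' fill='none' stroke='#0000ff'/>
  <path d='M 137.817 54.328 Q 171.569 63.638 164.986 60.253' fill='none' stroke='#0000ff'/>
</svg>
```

1 u = 1 mm; y_m = 97.957 − y.

[1] `<line>` line segment, #0000ff→cut S819 F986: (51.111,59.316) → (65.256,18.880)

[2] `<path>` quadratic bezier, #0000ff→cut S819 F986: (137.817,43.629) → (152.172,39.767) → (161.485,37.493) → (165.757,36.805) → (164.986,37.704)

G21
G90
G0 X51.111 Y59.316
M3 S819
G1 X65.256 Y18.880 F986
M5
G0 X137.817 Y43.629
M3 S819
G1 X152.172 Y39.767 F986
G1 X161.485 Y37.493
G1 X165.757 Y36.805
G1 X164.986 Y37.704
M5
G0 X0.000 Y0.000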